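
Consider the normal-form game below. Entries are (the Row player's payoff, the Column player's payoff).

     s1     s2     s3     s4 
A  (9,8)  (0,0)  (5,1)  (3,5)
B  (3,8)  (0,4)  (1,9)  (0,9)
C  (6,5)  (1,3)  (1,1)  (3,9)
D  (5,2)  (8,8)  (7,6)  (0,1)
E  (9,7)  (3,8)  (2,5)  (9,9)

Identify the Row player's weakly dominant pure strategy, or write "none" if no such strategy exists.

A fails to dominate C at s2 (0<1).
B fails to dominate A at s1 (3<9).
C fails to dominate A at s1 (6<9).
D fails to dominate A at s1 (5<9).
E fails to dominate A at s3 (2<5).
No single strategy dominates all the others.

none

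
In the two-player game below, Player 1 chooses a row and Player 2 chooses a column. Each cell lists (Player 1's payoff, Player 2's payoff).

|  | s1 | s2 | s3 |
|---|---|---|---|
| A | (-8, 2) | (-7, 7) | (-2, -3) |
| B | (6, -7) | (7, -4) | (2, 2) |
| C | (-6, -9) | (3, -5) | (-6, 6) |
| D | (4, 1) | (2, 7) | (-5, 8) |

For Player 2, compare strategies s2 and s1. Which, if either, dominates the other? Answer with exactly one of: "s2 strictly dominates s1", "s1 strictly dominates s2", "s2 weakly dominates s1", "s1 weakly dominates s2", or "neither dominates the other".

Compare s2 to s1 across each opponent action: A: 7>2, B: -4>-7, C: -5>-9, D: 7>1.
Every comparison favours s2, so s2 strictly dominates s1.

s2 strictly dominates s1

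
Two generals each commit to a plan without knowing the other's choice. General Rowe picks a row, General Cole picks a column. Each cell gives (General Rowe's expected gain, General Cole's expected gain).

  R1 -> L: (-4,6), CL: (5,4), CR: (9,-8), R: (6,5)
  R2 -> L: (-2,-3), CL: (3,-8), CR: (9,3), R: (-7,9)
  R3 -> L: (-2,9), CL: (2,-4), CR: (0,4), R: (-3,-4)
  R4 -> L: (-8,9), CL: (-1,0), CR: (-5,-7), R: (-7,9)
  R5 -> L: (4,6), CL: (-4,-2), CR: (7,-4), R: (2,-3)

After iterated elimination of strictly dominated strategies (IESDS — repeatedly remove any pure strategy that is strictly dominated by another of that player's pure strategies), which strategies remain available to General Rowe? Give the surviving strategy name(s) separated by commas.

Row R4 is eliminated: R1 beats it against every remaining column (L: -4>-8, CL: 5>-1, CR: 9>-5, R: 6>-7).
For General Cole, L strictly dominates CL on the remaining rows (R1: 6>4, R2: -3>-8, R3: 9>-4, R5: 6>-2); eliminate CL.
Row R3 is eliminated: R5 beats it against every remaining column (L: 4>-2, CR: 7>0, R: 2>-3).
General Cole's strategy CR is strictly dominated by R (R1: 5>-8, R2: 9>3, R5: -3>-4) and is removed.
For General Rowe, R5 strictly dominates R2 on the remaining columns (L: 4>-2, R: 2>-7); eliminate R2.
For General Cole, L strictly dominates R on the remaining rows (R1: 6>5, R5: 6>-3); eliminate R.
Row R1 is eliminated: R5 beats it against every remaining column (L: 4>-4).
Among the remaining strategies, none is strictly dominated by another pure strategy of the same player, so the elimination stops.
Surviving strategies — General Rowe: {R5}; General Cole: {L}.

R5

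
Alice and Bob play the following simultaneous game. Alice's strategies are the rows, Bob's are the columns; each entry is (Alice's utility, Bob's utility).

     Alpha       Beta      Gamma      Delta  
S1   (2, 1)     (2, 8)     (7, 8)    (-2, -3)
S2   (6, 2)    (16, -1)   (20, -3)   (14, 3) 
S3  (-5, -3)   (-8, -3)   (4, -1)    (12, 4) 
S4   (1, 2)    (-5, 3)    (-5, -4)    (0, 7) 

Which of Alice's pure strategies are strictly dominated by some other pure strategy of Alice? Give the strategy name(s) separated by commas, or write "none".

S1, S3, S4

S1: dominated, since S2 does at least as well everywhere (Alpha: 6>2, Beta: 16>2, Gamma: 20>7, Delta: 14>-2).
S2: no other strategy beats it everywhere (S1 at Alpha (6>2); S3 at Alpha (6>-5); S4 at Alpha (6>1)).
S2 strictly dominates S3 — Alpha: 6>-5, Beta: 16>-8, Gamma: 20>4, Delta: 14>12.
S4 is strictly dominated by S2 (Alpha: 6>1, Beta: 16>-5, Gamma: 20>-5, Delta: 14>0).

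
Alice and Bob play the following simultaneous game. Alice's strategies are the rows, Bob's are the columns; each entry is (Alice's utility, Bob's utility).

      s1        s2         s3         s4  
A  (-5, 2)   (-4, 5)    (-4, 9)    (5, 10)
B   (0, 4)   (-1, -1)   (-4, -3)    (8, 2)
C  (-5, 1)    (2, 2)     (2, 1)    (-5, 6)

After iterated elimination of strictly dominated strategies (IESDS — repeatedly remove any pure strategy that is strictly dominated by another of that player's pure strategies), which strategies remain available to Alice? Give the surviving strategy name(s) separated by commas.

B

Column s2 is eliminated: s4 beats it against every remaining row (A: 10>5, B: 2>-1, C: 6>2).
Column s3 is eliminated: s4 beats it against every remaining row (A: 10>9, B: 2>-3, C: 6>1).
Row A is eliminated: B beats it against every remaining column (s1: 0>-5, s4: 8>5).
Row C is eliminated: B beats it against every remaining column (s1: 0>-5, s4: 8>-5).
Bob's strategy s4 is strictly dominated by s1 (B: 4>2) and is removed.
Among the remaining strategies, none is strictly dominated by another pure strategy of the same player, so the elimination stops.
Surviving strategies — Alice: {B}; Bob: {s1}.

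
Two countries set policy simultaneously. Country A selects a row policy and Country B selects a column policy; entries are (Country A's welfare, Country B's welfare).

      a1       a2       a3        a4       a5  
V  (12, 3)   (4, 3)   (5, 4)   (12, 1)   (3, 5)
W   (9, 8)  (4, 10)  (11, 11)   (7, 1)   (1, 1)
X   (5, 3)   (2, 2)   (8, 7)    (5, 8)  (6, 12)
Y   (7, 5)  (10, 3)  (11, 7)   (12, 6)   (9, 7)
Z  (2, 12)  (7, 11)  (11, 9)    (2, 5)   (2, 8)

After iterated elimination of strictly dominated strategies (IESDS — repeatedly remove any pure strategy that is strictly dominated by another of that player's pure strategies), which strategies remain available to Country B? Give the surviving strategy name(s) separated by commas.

a1, a2, a3, a5

Row X is eliminated: Y beats it against every remaining column (a1: 7>5, a2: 10>2, a3: 11>8, a4: 12>5, a5: 9>6).
For Country B, a3 strictly dominates a4 on the remaining rows (V: 4>1, W: 11>1, Y: 7>6, Z: 9>5); eliminate a4.
Among the remaining strategies, none is strictly dominated by another pure strategy of the same player, so the elimination stops.
Surviving strategies — Country A: {V, W, Y, Z}; Country B: {a1, a2, a3, a5}.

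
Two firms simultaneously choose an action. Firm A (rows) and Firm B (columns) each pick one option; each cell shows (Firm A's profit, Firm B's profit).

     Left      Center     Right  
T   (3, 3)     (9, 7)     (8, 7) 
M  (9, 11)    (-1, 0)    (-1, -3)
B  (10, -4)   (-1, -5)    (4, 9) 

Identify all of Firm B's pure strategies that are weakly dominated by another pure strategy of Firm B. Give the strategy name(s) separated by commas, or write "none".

none

Left: no other strategy beats it everywhere (Center at M (11>0); Right at M (11>-3)).
Center: no other strategy beats it everywhere (Left at T (7>3); Right at M (0>-3)).
Right is not dominated — it holds its own against Left at T (7>3); Center at B (9>-5).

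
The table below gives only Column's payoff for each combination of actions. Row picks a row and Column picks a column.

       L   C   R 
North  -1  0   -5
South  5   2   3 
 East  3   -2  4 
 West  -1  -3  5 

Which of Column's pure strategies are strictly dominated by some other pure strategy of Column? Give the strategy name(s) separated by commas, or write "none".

none

Nothing dominates L: C at South (5>2); R at North (-1>-5).
Nothing dominates C: L at North (0>-1); R at North (0>-5).
Nothing dominates R: L at East (4>3); C at South (3>2).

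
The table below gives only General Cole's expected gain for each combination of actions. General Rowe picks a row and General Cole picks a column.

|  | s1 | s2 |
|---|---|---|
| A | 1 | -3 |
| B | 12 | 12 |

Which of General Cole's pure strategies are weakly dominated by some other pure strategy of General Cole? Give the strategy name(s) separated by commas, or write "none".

s2

s1: no other strategy beats it everywhere (s2 at A (1>-3)).
s2: dominated, since s1 does at least as well everywhere (A: 1>-3, B: 12=12).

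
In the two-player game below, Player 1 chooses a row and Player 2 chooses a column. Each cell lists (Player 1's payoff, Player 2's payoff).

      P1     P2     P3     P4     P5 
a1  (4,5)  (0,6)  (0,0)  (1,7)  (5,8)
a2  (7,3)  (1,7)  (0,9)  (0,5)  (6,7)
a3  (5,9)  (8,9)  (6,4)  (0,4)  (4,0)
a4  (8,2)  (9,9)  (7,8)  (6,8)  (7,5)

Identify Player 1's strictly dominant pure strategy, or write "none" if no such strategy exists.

a4

a4 vs a1: P1: 8>4, P2: 9>0, P3: 7>0, P4: 6>1, P5: 7>5.
a4 vs a2: P1: 8>7, P2: 9>1, P3: 7>0, P4: 6>0, P5: 7>6.
a4 vs a3: P1: 8>5, P2: 9>8, P3: 7>6, P4: 6>0, P5: 7>4.
a4 strictly beats every other strategy against every opponent action, so it is strictly dominant.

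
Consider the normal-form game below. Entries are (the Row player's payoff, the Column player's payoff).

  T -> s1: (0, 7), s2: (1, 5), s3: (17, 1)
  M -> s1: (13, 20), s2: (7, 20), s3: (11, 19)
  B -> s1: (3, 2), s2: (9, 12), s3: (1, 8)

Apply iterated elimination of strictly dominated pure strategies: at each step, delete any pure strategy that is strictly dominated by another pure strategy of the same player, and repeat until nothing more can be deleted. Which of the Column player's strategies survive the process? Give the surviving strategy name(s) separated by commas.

For the Column player, s2 strictly dominates s3 on the remaining rows (T: 5>1, M: 20>19, B: 12>8); eliminate s3.
Row T is eliminated: M beats it against every remaining column (s1: 13>0, s2: 7>1).
Among the remaining strategies, none is strictly dominated by another pure strategy of the same player, so the elimination stops.
Surviving strategies — the Row player: {M, B}; the Column player: {s1, s2}.

s1, s2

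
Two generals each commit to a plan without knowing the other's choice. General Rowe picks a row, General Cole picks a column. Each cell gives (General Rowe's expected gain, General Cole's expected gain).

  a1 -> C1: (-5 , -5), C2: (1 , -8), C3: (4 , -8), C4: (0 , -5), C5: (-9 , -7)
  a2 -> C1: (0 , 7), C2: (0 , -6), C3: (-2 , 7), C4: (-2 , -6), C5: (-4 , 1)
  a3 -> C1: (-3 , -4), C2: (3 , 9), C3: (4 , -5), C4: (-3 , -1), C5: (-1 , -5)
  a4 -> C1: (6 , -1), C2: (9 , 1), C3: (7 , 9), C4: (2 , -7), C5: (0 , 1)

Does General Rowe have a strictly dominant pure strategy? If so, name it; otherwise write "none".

a4 vs a1: C1: 6>-5, C2: 9>1, C3: 7>4, C4: 2>0, C5: 0>-9.
a4 vs a2: C1: 6>0, C2: 9>0, C3: 7>-2, C4: 2>-2, C5: 0>-4.
a4 vs a3: C1: 6>-3, C2: 9>3, C3: 7>4, C4: 2>-3, C5: 0>-1.
a4 strictly beats every other strategy against every opponent action, so it is strictly dominant.

a4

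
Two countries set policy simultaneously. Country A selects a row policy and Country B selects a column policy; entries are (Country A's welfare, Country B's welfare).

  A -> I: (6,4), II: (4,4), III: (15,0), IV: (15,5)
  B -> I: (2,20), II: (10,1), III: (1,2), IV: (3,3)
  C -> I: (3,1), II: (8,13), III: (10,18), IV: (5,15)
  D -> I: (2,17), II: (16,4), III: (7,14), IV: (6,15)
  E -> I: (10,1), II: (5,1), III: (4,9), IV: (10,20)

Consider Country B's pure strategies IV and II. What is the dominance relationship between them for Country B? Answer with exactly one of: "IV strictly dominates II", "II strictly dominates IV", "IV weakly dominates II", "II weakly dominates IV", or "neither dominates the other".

Compare IV to II across each opponent action: A: 5>4, B: 3>1, C: 15>13, D: 15>4, E: 20>1.
Every comparison favours IV, so IV strictly dominates II.

IV strictly dominates II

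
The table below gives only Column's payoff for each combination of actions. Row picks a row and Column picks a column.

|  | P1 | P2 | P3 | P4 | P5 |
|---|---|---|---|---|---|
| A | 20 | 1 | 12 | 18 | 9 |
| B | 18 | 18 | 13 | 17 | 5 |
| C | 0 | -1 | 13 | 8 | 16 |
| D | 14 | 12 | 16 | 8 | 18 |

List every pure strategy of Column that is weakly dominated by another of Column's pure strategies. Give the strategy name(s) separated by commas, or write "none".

P1 is not dominated — it holds its own against P2 at A (20>1); P3 at A (20>12); P4 at A (20>18); P5 at A (20>9).
P2: dominated, since P1 does at least as well everywhere (A: 20>1, B: 18=18, C: 0>-1, D: 14>12).
P3: no other strategy beats it everywhere (P1 at C (13>0); P2 at A (12>1); P4 at C (13>8); P5 at A (12>9)).
P4 is not dominated — it holds its own against P1 at C (8>0); P2 at A (18>1); P3 at A (18>12); P5 at A (18>9).
Nothing dominates P5: P1 at C (16>0); P2 at A (9>1); P3 at C (16>13); P4 at C (16>8).

P2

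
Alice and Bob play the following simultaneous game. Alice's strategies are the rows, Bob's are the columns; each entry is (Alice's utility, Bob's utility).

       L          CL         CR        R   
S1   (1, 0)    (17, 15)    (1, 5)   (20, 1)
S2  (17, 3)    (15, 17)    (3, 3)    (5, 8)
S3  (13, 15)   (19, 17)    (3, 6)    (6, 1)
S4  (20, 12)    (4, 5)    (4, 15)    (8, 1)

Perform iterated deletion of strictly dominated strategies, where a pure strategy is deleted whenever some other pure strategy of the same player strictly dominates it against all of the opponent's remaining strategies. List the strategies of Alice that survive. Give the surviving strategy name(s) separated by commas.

S2, S3, S4

For Bob, CL strictly dominates R on the remaining rows (S1: 15>1, S2: 17>8, S3: 17>1, S4: 5>1); eliminate R.
Alice's strategy S1 is strictly dominated by S3 (L: 13>1, CL: 19>17, CR: 3>1) and is removed.
Among the remaining strategies, none is strictly dominated by another pure strategy of the same player, so the elimination stops.
Surviving strategies — Alice: {S2, S3, S4}; Bob: {L, CL, CR}.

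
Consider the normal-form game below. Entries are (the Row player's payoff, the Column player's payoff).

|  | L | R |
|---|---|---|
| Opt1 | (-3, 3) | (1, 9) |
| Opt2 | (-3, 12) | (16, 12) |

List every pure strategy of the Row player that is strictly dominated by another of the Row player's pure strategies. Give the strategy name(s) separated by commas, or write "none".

none

Opt1 is not dominated — it holds its own against Opt2 at L (-3=-3).
Opt2: no other strategy beats it everywhere (Opt1 at L (-3=-3)).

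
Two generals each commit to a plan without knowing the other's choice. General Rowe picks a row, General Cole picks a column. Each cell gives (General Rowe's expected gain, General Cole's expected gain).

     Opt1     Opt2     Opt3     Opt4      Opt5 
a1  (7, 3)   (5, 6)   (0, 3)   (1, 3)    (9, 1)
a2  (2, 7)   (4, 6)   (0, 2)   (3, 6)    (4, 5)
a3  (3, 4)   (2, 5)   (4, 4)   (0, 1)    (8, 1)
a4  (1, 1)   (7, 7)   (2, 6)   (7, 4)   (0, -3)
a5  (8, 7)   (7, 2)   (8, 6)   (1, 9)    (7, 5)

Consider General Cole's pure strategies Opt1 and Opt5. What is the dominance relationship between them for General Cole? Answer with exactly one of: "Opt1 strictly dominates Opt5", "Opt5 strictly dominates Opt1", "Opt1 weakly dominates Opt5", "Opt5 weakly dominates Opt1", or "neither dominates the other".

Opt1 strictly dominates Opt5

Opt1's payoffs vs Opt5's, by General Rowe's action — a1: 3>1, a2: 7>5, a3: 4>1, a4: 1>-3, a5: 7>5.
Opt1 gives a strictly higher payoff against each opponent action, so Opt1 strictly dominates Opt5.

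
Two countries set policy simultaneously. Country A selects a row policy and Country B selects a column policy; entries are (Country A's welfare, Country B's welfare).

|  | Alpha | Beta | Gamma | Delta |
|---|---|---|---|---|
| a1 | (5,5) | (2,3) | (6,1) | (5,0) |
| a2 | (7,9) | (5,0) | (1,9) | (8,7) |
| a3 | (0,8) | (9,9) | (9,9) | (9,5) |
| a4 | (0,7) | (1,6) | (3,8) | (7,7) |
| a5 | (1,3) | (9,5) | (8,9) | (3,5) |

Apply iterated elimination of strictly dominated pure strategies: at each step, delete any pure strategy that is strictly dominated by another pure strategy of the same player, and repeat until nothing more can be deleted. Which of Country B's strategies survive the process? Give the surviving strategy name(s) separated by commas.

Country B's strategy Delta is strictly dominated by Gamma (a1: 1>0, a2: 9>7, a3: 9>5, a4: 8>7, a5: 9>5) and is removed.
Country A's strategy a4 is strictly dominated by a1 (Alpha: 5>0, Beta: 2>1, Gamma: 6>3) and is removed.
Among the remaining strategies, none is strictly dominated by another pure strategy of the same player, so the elimination stops.
Surviving strategies — Country A: {a1, a2, a3, a5}; Country B: {Alpha, Beta, Gamma}.

Alpha, Beta, Gamma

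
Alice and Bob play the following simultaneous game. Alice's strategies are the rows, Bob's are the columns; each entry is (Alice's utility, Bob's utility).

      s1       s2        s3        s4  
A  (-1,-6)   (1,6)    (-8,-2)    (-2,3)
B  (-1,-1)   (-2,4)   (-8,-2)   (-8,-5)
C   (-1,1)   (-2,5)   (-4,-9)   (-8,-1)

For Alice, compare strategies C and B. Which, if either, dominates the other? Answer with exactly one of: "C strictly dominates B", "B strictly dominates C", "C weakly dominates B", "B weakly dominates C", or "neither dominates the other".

C weakly dominates B

Compare C to B across each opponent action: s1: -1=-1, s2: -2=-2, s3: -4>-8, s4: -8=-8.
C is at least as good everywhere and strictly better somewhere (tied only at s1, s2, s4), so C weakly but not strictly dominates B.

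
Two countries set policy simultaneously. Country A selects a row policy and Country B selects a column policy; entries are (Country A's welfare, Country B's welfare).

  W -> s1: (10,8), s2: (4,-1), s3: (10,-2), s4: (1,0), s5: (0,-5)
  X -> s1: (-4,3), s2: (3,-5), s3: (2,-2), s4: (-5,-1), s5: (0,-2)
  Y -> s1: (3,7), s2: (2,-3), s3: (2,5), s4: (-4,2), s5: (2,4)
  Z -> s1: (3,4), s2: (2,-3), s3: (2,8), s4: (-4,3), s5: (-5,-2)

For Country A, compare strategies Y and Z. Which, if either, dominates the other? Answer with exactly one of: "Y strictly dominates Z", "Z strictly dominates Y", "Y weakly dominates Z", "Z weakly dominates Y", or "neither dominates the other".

Y weakly dominates Z

Compare Y to Z across each opponent action: s1: 3=3, s2: 2=2, s3: 2=2, s4: -4=-4, s5: 2>-5.
Y is at least as good everywhere and strictly better somewhere (tied only at s1, s2, s3, s4), so Y weakly but not strictly dominates Z.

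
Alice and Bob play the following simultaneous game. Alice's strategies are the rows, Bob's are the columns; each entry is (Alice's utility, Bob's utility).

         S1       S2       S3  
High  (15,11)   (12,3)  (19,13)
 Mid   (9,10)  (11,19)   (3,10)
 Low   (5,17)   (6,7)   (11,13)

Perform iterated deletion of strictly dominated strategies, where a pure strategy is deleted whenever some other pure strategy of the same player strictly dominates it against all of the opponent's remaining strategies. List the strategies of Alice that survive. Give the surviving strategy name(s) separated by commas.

High

For Alice, High strictly dominates Mid on the remaining columns (S1: 15>9, S2: 12>11, S3: 19>3); eliminate Mid.
Alice's strategy Low is strictly dominated by High (S1: 15>5, S2: 12>6, S3: 19>11) and is removed.
Bob's strategy S1 is strictly dominated by S3 (High: 13>11) and is removed.
Bob's strategy S2 is strictly dominated by S3 (High: 13>3) and is removed.
Among the remaining strategies, none is strictly dominated by another pure strategy of the same player, so the elimination stops.
Surviving strategies — Alice: {High}; Bob: {S3}.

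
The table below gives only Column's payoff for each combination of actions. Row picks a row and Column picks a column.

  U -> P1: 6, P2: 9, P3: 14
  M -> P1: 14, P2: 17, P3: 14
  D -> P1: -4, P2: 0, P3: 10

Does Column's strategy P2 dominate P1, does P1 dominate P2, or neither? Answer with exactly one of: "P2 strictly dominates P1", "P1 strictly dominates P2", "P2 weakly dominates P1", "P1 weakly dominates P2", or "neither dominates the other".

Compare P2 to P1 across each opponent action: U: 9>6, M: 17>14, D: 0>-4.
Every comparison favours P2, so P2 strictly dominates P1.

P2 strictly dominates P1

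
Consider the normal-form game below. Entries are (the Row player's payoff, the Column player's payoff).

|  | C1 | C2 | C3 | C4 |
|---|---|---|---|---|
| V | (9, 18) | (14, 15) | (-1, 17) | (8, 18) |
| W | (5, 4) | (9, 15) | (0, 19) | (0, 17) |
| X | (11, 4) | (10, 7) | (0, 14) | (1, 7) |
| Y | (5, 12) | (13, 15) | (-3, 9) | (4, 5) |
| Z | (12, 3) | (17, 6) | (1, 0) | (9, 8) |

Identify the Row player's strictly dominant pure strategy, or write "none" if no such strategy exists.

Z vs V: C1: 12>9, C2: 17>14, C3: 1>-1, C4: 9>8.
Z vs W: C1: 12>5, C2: 17>9, C3: 1>0, C4: 9>0.
Z vs X: C1: 12>11, C2: 17>10, C3: 1>0, C4: 9>1.
Z vs Y: C1: 12>5, C2: 17>13, C3: 1>-3, C4: 9>4.
Z strictly beats every other strategy against every opponent action, so it is strictly dominant.

Z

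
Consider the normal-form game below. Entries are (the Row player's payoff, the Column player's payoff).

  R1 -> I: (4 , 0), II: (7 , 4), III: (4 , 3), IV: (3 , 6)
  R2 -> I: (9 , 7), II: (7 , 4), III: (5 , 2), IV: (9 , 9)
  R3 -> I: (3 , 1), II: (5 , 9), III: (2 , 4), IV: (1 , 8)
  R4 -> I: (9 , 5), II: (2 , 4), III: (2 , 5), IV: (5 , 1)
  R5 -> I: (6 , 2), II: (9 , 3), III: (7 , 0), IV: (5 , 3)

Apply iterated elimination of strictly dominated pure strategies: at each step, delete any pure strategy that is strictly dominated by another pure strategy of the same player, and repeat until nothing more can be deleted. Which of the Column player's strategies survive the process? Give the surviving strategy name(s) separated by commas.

The Row player's strategy R1 is strictly dominated by R5 (I: 6>4, II: 9>7, III: 7>4, IV: 5>3) and is removed.
The Row player's strategy R3 is strictly dominated by R2 (I: 9>3, II: 7>5, III: 5>2, IV: 9>1) and is removed.
Among the remaining strategies, none is strictly dominated by another pure strategy of the same player, so the elimination stops.
Surviving strategies — the Row player: {R2, R4, R5}; the Column player: {I, II, III, IV}.

I, II, III, IV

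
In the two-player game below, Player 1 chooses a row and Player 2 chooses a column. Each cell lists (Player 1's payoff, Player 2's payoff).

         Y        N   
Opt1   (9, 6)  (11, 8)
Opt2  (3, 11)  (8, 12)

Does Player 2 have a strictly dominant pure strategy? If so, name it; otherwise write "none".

N vs Y: Opt1: 8>6, Opt2: 12>11.
N strictly beats every other strategy against every opponent action, so it is strictly dominant.

N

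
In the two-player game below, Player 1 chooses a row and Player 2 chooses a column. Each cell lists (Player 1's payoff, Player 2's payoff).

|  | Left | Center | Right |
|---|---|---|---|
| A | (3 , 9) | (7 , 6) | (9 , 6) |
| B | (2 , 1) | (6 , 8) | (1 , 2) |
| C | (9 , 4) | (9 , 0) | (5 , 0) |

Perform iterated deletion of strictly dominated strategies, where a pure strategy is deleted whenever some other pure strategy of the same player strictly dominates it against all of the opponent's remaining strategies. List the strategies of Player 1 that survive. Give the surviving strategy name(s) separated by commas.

Row B is eliminated: A beats it against every remaining column (Left: 3>2, Center: 7>6, Right: 9>1).
Player 2's strategy Center is strictly dominated by Left (A: 9>6, C: 4>0) and is removed.
Column Right is eliminated: Left beats it against every remaining row (A: 9>6, C: 4>0).
For Player 1, C strictly dominates A on the remaining columns (Left: 9>3); eliminate A.
Among the remaining strategies, none is strictly dominated by another pure strategy of the same player, so the elimination stops.
Surviving strategies — Player 1: {C}; Player 2: {Left}.

C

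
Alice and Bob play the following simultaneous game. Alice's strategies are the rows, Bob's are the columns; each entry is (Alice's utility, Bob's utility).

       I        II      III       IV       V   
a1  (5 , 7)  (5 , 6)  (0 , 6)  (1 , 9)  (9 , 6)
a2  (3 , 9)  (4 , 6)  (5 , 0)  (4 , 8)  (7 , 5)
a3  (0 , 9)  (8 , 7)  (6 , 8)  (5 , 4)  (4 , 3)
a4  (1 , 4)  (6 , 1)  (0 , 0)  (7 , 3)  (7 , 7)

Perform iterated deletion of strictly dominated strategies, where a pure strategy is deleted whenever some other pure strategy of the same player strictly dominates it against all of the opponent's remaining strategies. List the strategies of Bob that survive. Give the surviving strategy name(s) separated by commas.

I, IV, V

For Bob, I strictly dominates II on the remaining rows (a1: 7>6, a2: 9>6, a3: 9>7, a4: 4>1); eliminate II.
Bob's strategy III is strictly dominated by I (a1: 7>6, a2: 9>0, a3: 9>8, a4: 4>0) and is removed.
For Alice, a4 strictly dominates a3 on the remaining columns (I: 1>0, IV: 7>5, V: 7>4); eliminate a3.
Among the remaining strategies, none is strictly dominated by another pure strategy of the same player, so the elimination stops.
Surviving strategies — Alice: {a1, a2, a4}; Bob: {I, IV, V}.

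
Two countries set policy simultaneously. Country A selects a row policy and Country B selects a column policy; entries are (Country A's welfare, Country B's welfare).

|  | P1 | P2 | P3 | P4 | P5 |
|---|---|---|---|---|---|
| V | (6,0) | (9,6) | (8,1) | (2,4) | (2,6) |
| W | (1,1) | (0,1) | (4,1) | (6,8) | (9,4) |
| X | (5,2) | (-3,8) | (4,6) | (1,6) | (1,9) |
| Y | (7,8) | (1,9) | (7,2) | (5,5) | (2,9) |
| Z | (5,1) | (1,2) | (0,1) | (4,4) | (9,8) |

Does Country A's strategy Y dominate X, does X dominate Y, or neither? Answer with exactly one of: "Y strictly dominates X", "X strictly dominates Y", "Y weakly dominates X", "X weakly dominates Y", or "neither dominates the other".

Y's payoffs vs X's, by Country B's action — P1: 7>5, P2: 1>-3, P3: 7>4, P4: 5>1, P5: 2>1.
Y gives a strictly higher payoff against every action of Country B, so Y strictly dominates X.

Y strictly dominates X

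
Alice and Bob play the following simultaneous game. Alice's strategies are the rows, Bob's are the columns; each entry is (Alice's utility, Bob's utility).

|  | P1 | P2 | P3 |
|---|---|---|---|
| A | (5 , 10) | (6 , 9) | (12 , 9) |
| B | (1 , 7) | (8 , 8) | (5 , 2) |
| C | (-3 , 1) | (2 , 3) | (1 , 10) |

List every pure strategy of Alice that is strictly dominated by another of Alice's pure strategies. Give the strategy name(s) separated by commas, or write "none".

C

A: no other strategy beats it everywhere (B at P1 (5>1); C at P1 (5>-3)).
B: no other strategy beats it everywhere (A at P2 (8>6); C at P1 (1>-3)).
C: dominated, since A does at least as well everywhere (P1: 5>-3, P2: 6>2, P3: 12>1).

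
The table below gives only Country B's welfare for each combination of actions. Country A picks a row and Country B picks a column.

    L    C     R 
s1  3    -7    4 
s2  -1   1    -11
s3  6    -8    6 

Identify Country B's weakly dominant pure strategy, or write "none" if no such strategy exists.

none

L fails to dominate C at s2 (-1<1).
C fails to dominate L at s1 (-7<3).
R fails to dominate L at s2 (-11<-1).
No single strategy dominates all the others.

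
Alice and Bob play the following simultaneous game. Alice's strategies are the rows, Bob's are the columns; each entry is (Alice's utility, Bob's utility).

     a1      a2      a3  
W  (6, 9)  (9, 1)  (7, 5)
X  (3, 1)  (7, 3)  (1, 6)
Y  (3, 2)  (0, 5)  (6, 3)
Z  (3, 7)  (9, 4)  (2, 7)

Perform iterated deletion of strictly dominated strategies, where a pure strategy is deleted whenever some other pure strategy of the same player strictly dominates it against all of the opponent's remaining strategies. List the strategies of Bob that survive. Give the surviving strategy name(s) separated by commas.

Row X is eliminated: W beats it against every remaining column (a1: 6>3, a2: 9>7, a3: 7>1).
For Alice, W strictly dominates Y on the remaining columns (a1: 6>3, a2: 9>0, a3: 7>6); eliminate Y.
For Bob, a1 strictly dominates a2 on the remaining rows (W: 9>1, Z: 7>4); eliminate a2.
Alice's strategy Z is strictly dominated by W (a1: 6>3, a3: 7>2) and is removed.
Bob's strategy a3 is strictly dominated by a1 (W: 9>5) and is removed.
Among the remaining strategies, none is strictly dominated by another pure strategy of the same player, so the elimination stops.
Surviving strategies — Alice: {W}; Bob: {a1}.

a1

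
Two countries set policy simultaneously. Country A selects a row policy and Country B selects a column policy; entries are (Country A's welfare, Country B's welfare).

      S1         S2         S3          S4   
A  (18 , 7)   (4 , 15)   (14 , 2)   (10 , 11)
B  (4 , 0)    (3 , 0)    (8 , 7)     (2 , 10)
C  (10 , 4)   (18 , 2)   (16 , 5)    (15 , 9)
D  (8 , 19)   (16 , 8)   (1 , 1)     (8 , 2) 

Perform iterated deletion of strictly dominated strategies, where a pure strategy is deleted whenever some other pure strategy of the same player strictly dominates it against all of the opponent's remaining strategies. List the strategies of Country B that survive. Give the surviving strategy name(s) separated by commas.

S4

Row B is eliminated: A beats it against every remaining column (S1: 18>4, S2: 4>3, S3: 14>8, S4: 10>2).
For Country A, C strictly dominates D on the remaining columns (S1: 10>8, S2: 18>16, S3: 16>1, S4: 15>8); eliminate D.
For Country B, S4 strictly dominates S1 on the remaining rows (A: 11>7, C: 9>4); eliminate S1.
For Country A, C strictly dominates A on the remaining columns (S2: 18>4, S3: 16>14, S4: 15>10); eliminate A.
For Country B, S3 strictly dominates S2 on the remaining rows (C: 5>2); eliminate S2.
For Country B, S4 strictly dominates S3 on the remaining rows (C: 9>5); eliminate S3.
Among the remaining strategies, none is strictly dominated by another pure strategy of the same player, so the elimination stops.
Surviving strategies — Country A: {C}; Country B: {S4}.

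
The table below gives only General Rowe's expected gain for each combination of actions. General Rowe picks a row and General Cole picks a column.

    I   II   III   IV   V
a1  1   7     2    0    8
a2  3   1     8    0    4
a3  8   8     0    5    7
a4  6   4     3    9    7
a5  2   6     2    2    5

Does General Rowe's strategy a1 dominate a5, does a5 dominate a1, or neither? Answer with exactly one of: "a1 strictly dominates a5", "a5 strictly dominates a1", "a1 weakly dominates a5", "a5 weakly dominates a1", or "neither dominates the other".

a1's payoffs vs a5's, by General Cole's action — I: 1<2, II: 7>6, III: 2=2, IV: 0<2, V: 8>5.
a1 does better at II, V but worse at I, IV; neither strategy dominates the other.

neither dominates the other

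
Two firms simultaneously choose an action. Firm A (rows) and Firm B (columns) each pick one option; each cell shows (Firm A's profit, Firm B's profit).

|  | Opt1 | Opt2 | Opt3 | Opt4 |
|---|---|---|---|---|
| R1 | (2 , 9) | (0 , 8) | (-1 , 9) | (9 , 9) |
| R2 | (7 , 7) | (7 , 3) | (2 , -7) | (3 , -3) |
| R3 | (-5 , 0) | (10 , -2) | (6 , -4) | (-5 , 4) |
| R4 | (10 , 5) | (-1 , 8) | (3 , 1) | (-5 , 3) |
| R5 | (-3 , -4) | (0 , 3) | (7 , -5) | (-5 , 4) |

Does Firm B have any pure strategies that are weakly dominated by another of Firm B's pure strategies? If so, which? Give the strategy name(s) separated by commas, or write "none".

Opt3

Nothing dominates Opt1: Opt2 at R1 (9>8); Opt3 at R2 (7>-7); Opt4 at R2 (7>-3).
Opt2: no other strategy beats it everywhere (Opt1 at R4 (8>5); Opt3 at R2 (3>-7); Opt4 at R2 (3>-3)).
Opt3 is weakly dominated by Opt1 (R1: 9=9, R2: 7>-7, R3: 0>-4, R4: 5>1, R5: -4>-5).
Opt4: no other strategy beats it everywhere (Opt1 at R3 (4>0); Opt2 at R1 (9>8); Opt3 at R2 (-3>-7)).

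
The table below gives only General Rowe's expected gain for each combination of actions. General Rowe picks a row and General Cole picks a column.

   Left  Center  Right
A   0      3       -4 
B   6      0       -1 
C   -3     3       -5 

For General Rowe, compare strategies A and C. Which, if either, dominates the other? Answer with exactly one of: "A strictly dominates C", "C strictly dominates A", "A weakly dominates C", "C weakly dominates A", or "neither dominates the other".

A weakly dominates C

A's payoffs vs C's, by General Cole's action — Left: 0>-3, Center: 3=3, Right: -4>-5.
A is at least as good everywhere and strictly better somewhere (tied only at Center), so A weakly but not strictly dominates C.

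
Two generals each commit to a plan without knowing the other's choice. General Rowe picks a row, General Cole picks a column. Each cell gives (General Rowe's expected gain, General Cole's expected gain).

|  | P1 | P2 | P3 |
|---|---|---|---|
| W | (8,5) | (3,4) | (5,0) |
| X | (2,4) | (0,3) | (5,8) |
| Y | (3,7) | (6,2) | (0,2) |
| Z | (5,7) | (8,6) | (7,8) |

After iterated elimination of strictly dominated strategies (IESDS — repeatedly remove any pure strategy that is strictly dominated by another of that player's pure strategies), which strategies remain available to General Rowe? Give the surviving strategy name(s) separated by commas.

W, Z

Row X is eliminated: Z beats it against every remaining column (P1: 5>2, P2: 8>0, P3: 7>5).
For General Rowe, Z strictly dominates Y on the remaining columns (P1: 5>3, P2: 8>6, P3: 7>0); eliminate Y.
For General Cole, P1 strictly dominates P2 on the remaining rows (W: 5>4, Z: 7>6); eliminate P2.
Among the remaining strategies, none is strictly dominated by another pure strategy of the same player, so the elimination stops.
Surviving strategies — General Rowe: {W, Z}; General Cole: {P1, P3}.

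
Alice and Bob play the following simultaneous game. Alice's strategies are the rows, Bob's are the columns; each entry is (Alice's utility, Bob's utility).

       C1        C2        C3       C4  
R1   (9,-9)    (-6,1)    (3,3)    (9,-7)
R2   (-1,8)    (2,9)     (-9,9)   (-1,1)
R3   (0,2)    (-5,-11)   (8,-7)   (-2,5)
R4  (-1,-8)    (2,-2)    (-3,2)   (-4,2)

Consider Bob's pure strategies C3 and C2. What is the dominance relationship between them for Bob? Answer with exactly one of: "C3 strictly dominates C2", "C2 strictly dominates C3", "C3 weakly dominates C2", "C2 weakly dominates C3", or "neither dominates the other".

C3 weakly dominates C2

C3's payoffs vs C2's, by Alice's action — R1: 3>1, R2: 9=9, R3: -7>-11, R4: 2>-2.
C3 is at least as good everywhere and strictly better somewhere (tied only at R2), so C3 weakly but not strictly dominates C2.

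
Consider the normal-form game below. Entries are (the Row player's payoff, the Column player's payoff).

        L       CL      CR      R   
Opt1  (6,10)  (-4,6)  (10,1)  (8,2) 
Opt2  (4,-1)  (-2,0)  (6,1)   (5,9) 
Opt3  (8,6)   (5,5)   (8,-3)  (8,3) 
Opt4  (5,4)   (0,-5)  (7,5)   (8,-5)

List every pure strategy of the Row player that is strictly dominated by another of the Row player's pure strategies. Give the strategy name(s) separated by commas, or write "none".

Opt2

Nothing dominates Opt1: Opt2 at L (6>4); Opt3 at CR (10>8); Opt4 at L (6>5).
Opt3 strictly dominates Opt2 — L: 8>4, CL: 5>-2, CR: 8>6, R: 8>5.
Opt3: no other strategy beats it everywhere (Opt1 at L (8>6); Opt2 at L (8>4); Opt4 at L (8>5)).
Opt4: no other strategy beats it everywhere (Opt1 at CL (0>-4); Opt2 at L (5>4); Opt3 at R (8=8)).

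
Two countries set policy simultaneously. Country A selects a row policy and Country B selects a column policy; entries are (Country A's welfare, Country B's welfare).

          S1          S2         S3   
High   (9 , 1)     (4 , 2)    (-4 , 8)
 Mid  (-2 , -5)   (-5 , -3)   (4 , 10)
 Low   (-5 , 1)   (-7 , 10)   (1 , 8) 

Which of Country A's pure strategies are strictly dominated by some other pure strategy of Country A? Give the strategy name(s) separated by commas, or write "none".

Low

High: no other strategy beats it everywhere (Mid at S1 (9>-2); Low at S1 (9>-5)).
Mid: no other strategy beats it everywhere (High at S3 (4>-4); Low at S1 (-2>-5)).
Low is strictly dominated by Mid (S1: -2>-5, S2: -5>-7, S3: 4>1).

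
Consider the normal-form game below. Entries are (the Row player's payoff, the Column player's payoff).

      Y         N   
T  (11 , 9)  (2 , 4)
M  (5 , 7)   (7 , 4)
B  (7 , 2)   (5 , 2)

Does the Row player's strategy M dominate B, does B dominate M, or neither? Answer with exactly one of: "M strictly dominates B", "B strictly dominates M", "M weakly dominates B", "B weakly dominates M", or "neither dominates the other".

neither dominates the other

Compare M to B across each choice by the Column player: Y: 5<7, N: 7>5.
M does better at N but worse at Y; neither strategy dominates the other.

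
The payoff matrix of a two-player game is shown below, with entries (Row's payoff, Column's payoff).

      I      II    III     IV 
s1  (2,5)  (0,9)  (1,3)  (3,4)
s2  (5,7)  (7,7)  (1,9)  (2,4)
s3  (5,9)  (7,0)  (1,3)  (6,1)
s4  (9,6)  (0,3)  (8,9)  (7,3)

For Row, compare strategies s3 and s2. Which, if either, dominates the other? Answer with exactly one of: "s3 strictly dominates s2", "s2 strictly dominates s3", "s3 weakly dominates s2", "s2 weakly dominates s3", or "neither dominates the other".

s3 weakly dominates s2

Compare s3 to s2 across each choice by Column: I: 5=5, II: 7=7, III: 1=1, IV: 6>2.
s3 is at least as good everywhere and strictly better somewhere (tied only at I, II, III), so s3 weakly but not strictly dominates s2.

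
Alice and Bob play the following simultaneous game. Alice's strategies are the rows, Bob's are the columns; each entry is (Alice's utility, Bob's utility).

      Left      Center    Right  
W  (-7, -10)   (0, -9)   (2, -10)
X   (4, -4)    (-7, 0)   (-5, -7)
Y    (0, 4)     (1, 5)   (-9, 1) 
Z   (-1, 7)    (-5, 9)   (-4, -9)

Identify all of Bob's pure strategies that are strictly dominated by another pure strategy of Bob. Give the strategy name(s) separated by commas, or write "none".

Left, Right

Left is strictly dominated by Center (W: -9>-10, X: 0>-4, Y: 5>4, Z: 9>7).
Center: no other strategy beats it everywhere (Left at W (-9>-10); Right at W (-9>-10)).
Center strictly dominates Right — W: -9>-10, X: 0>-7, Y: 5>1, Z: 9>-9.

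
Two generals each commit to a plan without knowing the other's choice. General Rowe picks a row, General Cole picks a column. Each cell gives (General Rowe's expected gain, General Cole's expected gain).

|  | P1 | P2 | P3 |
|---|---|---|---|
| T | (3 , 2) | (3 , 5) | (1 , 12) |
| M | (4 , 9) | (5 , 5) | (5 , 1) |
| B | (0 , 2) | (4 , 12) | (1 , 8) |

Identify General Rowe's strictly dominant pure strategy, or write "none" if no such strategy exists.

M vs T: P1: 4>3, P2: 5>3, P3: 5>1.
M vs B: P1: 4>0, P2: 5>4, P3: 5>1.
M strictly beats every other strategy against every opponent action, so it is strictly dominant.

M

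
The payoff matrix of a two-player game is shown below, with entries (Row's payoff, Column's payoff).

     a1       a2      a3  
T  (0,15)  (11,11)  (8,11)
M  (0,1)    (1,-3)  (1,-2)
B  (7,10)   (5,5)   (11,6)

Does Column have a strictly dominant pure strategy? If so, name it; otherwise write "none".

a1

a1 vs a2: T: 15>11, M: 1>-3, B: 10>5.
a1 vs a3: T: 15>11, M: 1>-2, B: 10>6.
a1 strictly beats every other strategy against every opponent action, so it is strictly dominant.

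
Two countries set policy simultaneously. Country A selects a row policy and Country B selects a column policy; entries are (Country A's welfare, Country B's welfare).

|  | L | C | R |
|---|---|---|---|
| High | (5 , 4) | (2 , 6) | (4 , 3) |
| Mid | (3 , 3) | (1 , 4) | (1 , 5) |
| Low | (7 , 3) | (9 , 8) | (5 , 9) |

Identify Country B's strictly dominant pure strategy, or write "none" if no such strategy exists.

L fails to dominate C at High (4<6).
C fails to dominate R at Mid (4<5).
R fails to dominate L at High (3<4).
No single strategy dominates all the others.

none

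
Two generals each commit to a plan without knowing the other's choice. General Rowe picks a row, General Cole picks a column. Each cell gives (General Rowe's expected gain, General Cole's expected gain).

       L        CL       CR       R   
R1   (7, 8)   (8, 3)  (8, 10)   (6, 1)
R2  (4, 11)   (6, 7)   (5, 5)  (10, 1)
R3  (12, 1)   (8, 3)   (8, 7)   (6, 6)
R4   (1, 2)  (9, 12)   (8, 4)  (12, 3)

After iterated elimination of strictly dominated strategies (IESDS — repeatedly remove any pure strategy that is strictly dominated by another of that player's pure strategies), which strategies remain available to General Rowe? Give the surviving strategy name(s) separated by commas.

R1, R3, R4

Column R is eliminated: CR beats it against every remaining row (R1: 10>1, R2: 5>1, R3: 7>6, R4: 4>3).
General Rowe's strategy R2 is strictly dominated by R1 (L: 7>4, CL: 8>6, CR: 8>5) and is removed.
Column L is eliminated: CR beats it against every remaining row (R1: 10>8, R3: 7>1, R4: 4>2).
Among the remaining strategies, none is strictly dominated by another pure strategy of the same player, so the elimination stops.
Surviving strategies — General Rowe: {R1, R3, R4}; General Cole: {CL, CR}.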